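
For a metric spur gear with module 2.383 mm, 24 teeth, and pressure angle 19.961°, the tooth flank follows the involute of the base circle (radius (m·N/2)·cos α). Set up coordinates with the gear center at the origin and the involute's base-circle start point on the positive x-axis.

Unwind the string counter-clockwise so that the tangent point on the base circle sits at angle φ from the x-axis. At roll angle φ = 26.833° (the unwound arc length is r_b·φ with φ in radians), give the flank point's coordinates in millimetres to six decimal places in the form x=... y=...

x=29.665994 y=0.900247

pitch radius r_p = m·N/2 = 2.383·24/2 = 28.596000
base radius r_b = r_p·cos α = 28.596000·cos 19.961° = 26.878101
roll angle φ = 26.833° = 0.46832420 rad
x = r_b·(cos φ + φ·sin φ) = 26.878101·(0.89232598 + 0.46832420·0.45139156) = 29.665994
y = r_b·(sin φ − φ·cos φ) = 26.878101·(0.45139156 − 0.46832420·0.89232598) = 0.900247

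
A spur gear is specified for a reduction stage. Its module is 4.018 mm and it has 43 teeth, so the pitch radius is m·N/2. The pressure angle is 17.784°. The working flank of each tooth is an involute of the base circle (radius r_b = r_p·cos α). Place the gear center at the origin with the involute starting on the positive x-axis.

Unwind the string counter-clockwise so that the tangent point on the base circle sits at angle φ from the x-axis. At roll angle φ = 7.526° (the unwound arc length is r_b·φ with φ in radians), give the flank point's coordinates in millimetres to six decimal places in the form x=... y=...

x=82.965552 y=0.062035

pitch radius r_p = m·N/2 = 4.018·43/2 = 86.387000
base radius r_b = r_p·cos α = 86.387000·cos 17.784° = 82.258973
roll angle φ = 7.526° = 0.13135348 rad
x = r_b·(cos φ + φ·sin φ) = 82.258973·(0.99138553 + 0.13135348·0.13097608) = 82.965552
y = r_b·(sin φ − φ·cos φ) = 82.258973·(0.13097608 − 0.13135348·0.99138553) = 0.062035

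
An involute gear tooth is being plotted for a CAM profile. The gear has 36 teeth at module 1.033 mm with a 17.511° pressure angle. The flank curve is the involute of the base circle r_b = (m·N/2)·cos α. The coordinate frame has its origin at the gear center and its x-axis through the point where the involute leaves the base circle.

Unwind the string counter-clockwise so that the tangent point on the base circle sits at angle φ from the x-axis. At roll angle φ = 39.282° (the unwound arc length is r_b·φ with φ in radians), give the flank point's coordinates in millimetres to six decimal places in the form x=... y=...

x=21.422768 y=1.816790

pitch radius r_p = m·N/2 = 1.033·36/2 = 18.594000
base radius r_b = r_p·cos α = 18.594000·cos 17.511° = 17.732339
roll angle φ = 39.282° = 0.68560024 rad
x = r_b·(cos φ + φ·sin φ) = 17.732339·(0.77403915 + 0.68560024·0.63313773) = 21.422768
y = r_b·(sin φ − φ·cos φ) = 17.732339·(0.63313773 − 0.68560024·0.77403915) = 1.816790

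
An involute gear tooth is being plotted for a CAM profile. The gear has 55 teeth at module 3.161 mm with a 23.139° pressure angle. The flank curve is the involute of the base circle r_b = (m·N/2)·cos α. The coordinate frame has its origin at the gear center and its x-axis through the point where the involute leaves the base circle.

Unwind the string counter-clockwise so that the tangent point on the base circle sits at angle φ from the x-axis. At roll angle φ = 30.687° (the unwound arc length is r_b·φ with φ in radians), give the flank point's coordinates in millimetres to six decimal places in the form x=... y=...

x=90.590214 y=3.977399

pitch radius r_p = m·N/2 = 3.161·55/2 = 86.927500
base radius r_b = r_p·cos α = 86.927500·cos 23.139° = 79.934550
roll angle φ = 30.687° = 0.53558919 rad
x = r_b·(cos φ + φ·sin φ) = 79.934550·(0.85996809 + 0.53558919·0.51034781) = 90.590214
y = r_b·(sin φ − φ·cos φ) = 79.934550·(0.51034781 − 0.53558919·0.85996809) = 3.977399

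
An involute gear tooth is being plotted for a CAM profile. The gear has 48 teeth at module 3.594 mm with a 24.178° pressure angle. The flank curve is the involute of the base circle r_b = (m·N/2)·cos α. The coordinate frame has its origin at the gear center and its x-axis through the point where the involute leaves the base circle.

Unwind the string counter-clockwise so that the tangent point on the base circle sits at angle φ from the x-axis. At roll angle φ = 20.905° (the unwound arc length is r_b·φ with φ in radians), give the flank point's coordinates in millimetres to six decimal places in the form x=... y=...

pitch radius r_p = m·N/2 = 3.594·48/2 = 86.256000
base radius r_b = r_p·cos α = 86.256000·cos 24.178° = 78.689404
roll angle φ = 20.905° = 0.36486108 rad
x = r_b·(cos φ + φ·sin φ) = 78.689404·(0.93417334 + 0.36486108·0.35681952) = 83.754081
y = r_b·(sin φ − φ·cos φ) = 78.689404·(0.35681952 − 0.36486108·0.93417334) = 1.257144

x=83.754081 y=1.257144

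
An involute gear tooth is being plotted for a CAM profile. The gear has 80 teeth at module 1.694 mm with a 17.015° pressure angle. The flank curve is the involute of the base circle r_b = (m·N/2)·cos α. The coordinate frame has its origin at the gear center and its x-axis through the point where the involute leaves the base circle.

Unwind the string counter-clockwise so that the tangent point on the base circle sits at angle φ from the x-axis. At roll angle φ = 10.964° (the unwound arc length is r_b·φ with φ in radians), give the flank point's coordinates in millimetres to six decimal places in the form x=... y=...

pitch radius r_p = m·N/2 = 1.694·80/2 = 67.760000
base radius r_b = r_p·cos α = 67.760000·cos 17.015° = 64.794022
roll angle φ = 10.964° = 0.19135790 rad
x = r_b·(cos φ + φ·sin φ) = 64.794022·(0.98174688 + 0.19135790·0.19019218) = 65.969492
y = r_b·(sin φ − φ·cos φ) = 64.794022·(0.19019218 − 0.19135790·0.98174688) = 0.150786

x=65.969492 y=0.150786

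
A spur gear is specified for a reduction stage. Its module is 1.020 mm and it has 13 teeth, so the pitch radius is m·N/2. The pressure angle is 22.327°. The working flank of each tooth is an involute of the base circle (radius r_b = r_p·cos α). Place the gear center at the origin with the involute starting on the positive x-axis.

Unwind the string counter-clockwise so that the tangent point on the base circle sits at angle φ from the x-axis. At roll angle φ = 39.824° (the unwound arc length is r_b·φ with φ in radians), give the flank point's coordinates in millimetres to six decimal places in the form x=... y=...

pitch radius r_p = m·N/2 = 1.020·13/2 = 6.630000
base radius r_b = r_p·cos α = 6.630000·cos 22.327° = 6.132954
roll angle φ = 39.824° = 0.69505992 rad
x = r_b·(cos φ + φ·sin φ) = 6.132954·(0.76801533 + 0.69505992·0.64043146) = 7.440215
y = r_b·(sin φ − φ·cos φ) = 6.132954·(0.64043146 − 0.69505992·0.76801533) = 0.653864

x=7.440215 y=0.653864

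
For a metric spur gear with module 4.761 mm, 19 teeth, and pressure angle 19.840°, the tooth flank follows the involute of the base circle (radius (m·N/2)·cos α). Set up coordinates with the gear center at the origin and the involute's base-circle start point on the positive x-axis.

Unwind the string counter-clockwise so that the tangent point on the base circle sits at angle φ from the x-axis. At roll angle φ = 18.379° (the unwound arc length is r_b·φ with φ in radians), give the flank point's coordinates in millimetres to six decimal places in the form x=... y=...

x=44.677723 y=0.463285

pitch radius r_p = m·N/2 = 4.761·19/2 = 45.229500
base radius r_b = r_p·cos α = 45.229500·cos 19.840° = 42.544860
roll angle φ = 18.379° = 0.32077406 rad
x = r_b·(cos φ + φ·sin φ) = 42.544860·(0.94899164 + 0.32077406·0.31530123) = 44.677723
y = r_b·(sin φ − φ·cos φ) = 42.544860·(0.31530123 − 0.32077406·0.94899164) = 0.463285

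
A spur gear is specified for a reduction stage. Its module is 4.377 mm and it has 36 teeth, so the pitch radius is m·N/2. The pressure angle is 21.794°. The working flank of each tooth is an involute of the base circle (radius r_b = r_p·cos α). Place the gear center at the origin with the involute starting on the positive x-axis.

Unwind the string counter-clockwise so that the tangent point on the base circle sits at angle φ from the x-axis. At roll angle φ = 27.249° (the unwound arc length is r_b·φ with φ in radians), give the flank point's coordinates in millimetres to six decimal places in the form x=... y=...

pitch radius r_p = m·N/2 = 4.377·36/2 = 78.786000
base radius r_b = r_p·cos α = 78.786000·cos 21.794° = 73.154748
roll angle φ = 27.249° = 0.47558477 rad
x = r_b·(cos φ + φ·sin φ) = 73.154748·(0.88902513 + 0.47558477·0.45785840) = 80.965891
y = r_b·(sin φ − φ·cos φ) = 73.154748·(0.45785840 − 0.47558477·0.88902513) = 2.564190

x=80.965891 y=2.564190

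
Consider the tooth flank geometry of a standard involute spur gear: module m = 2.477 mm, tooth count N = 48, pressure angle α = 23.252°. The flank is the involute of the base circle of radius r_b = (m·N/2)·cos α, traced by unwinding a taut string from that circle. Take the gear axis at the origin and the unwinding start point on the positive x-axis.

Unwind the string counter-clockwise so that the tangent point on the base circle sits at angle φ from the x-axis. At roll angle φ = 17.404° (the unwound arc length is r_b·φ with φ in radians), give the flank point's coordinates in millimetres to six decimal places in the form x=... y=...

x=57.081478 y=0.505584

pitch radius r_p = m·N/2 = 2.477·48/2 = 59.448000
base radius r_b = r_p·cos α = 59.448000·cos 23.252° = 54.619481
roll angle φ = 17.404° = 0.30375710 rad
x = r_b·(cos φ + φ·sin φ) = 54.619481·(0.95421945 + 0.30375710·0.29910741) = 57.081478
y = r_b·(sin φ − φ·cos φ) = 54.619481·(0.29910741 − 0.30375710·0.95421945) = 0.505584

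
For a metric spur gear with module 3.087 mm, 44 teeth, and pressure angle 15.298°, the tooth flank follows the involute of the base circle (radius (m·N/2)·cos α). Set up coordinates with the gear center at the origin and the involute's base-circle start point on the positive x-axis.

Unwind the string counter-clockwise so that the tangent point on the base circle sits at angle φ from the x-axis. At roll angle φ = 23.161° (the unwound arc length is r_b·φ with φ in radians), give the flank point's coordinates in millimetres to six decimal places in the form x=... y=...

x=70.643092 y=1.418930

pitch radius r_p = m·N/2 = 3.087·44/2 = 67.914000
base radius r_b = r_p·cos α = 67.914000·cos 15.298° = 65.507578
roll angle φ = 23.161° = 0.40423571 rad
x = r_b·(cos φ + φ·sin φ) = 65.507578·(0.91940327 + 0.40423571·0.39331618) = 70.643092
y = r_b·(sin φ − φ·cos φ) = 65.507578·(0.39331618 − 0.40423571·0.91940327) = 1.418930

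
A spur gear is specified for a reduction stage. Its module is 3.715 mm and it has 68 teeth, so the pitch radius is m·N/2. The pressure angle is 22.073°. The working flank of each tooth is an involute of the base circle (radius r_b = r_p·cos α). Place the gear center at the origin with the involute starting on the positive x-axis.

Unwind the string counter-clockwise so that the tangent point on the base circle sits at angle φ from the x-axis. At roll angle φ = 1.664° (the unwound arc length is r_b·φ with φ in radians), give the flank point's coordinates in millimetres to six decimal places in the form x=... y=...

pitch radius r_p = m·N/2 = 3.715·68/2 = 126.310000
base radius r_b = r_p·cos α = 126.310000·cos 22.073° = 117.052212
roll angle φ = 1.664° = 0.02904228 rad
x = r_b·(cos φ + φ·sin φ) = 117.052212·(0.99957830 + 0.02904228·0.02903820) = 117.101566
y = r_b·(sin φ − φ·cos φ) = 117.052212·(0.02903820 − 0.02904228·0.99957830) = 0.000956

x=117.101566 y=0.000956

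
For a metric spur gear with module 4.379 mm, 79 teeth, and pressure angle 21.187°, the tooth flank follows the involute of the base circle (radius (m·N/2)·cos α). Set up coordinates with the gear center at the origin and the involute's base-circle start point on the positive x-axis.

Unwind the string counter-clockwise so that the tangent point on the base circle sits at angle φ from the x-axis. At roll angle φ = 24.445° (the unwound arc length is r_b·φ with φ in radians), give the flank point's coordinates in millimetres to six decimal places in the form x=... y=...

x=175.295962 y=4.099511

pitch radius r_p = m·N/2 = 4.379·79/2 = 172.970500
base radius r_b = r_p·cos α = 172.970500·cos 21.187° = 161.278702
roll angle φ = 24.445° = 0.42664574 rad
x = r_b·(cos φ + φ·sin φ) = 161.278702·(0.91035893 + 0.42664574·0.41381955) = 175.295962
y = r_b·(sin φ − φ·cos φ) = 161.278702·(0.41381955 − 0.42664574·0.91035893) = 4.099511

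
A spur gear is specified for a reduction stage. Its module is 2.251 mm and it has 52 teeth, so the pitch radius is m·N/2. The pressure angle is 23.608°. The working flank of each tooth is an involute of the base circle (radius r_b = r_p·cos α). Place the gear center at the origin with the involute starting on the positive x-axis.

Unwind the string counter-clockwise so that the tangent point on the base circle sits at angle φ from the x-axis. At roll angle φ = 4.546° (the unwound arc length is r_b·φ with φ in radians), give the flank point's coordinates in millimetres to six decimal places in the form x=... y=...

x=53.796308 y=0.008923

pitch radius r_p = m·N/2 = 2.251·52/2 = 58.526000
base radius r_b = r_p·cos α = 58.526000·cos 23.608° = 53.627773
roll angle φ = 4.546° = 0.07934267 rad
x = r_b·(cos φ + φ·sin φ) = 53.627773·(0.99685402 + 0.07934267·0.07925945) = 53.796308
y = r_b·(sin φ − φ·cos φ) = 53.627773·(0.07925945 − 0.07934267·0.99685402) = 0.008923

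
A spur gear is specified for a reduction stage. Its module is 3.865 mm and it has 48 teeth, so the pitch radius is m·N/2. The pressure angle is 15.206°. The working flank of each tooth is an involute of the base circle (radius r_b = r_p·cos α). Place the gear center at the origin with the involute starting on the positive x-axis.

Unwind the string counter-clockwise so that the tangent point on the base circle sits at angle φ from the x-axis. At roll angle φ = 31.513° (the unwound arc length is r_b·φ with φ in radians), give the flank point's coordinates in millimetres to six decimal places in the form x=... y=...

pitch radius r_p = m·N/2 = 3.865·48/2 = 92.760000
base radius r_b = r_p·cos α = 92.760000·cos 15.206° = 89.512383
roll angle φ = 31.513° = 0.55000561 rad
x = r_b·(cos φ + φ·sin φ) = 89.512383·(0.85252159 + 0.55000561·0.52269201) = 102.044575
y = r_b·(sin φ − φ·cos φ) = 89.512383·(0.52269201 − 0.55000561·0.85252159) = 4.815798

x=102.044575 y=4.815798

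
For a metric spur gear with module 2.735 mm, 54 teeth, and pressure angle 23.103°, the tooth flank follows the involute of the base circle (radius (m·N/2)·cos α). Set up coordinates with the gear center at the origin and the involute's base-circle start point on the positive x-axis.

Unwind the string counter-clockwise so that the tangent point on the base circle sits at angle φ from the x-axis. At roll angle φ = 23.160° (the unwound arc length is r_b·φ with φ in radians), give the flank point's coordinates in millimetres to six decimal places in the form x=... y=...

pitch radius r_p = m·N/2 = 2.735·54/2 = 73.845000
base radius r_b = r_p·cos α = 73.845000·cos 23.103° = 67.922701
roll angle φ = 23.160° = 0.40421825 rad
x = r_b·(cos φ + φ·sin φ) = 67.922701·(0.91941014 + 0.40421825·0.39330014) = 73.247110
y = r_b·(sin φ − φ·cos φ) = 67.922701·(0.39330014 − 0.40421825·0.91941014) = 1.471055

x=73.247110 y=1.471055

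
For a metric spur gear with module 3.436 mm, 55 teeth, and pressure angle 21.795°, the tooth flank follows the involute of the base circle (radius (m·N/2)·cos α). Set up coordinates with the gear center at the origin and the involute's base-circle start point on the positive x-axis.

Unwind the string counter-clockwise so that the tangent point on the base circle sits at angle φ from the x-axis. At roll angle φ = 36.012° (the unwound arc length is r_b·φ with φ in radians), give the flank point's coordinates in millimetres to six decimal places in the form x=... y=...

pitch radius r_p = m·N/2 = 3.436·55/2 = 94.490000
base radius r_b = r_p·cos α = 94.490000·cos 21.795° = 87.735688
roll angle φ = 36.012° = 0.62852797 rad
x = r_b·(cos φ + φ·sin φ) = 87.735688·(0.80889387 + 0.62852797·0.58795468) = 103.391229
y = r_b·(sin φ − φ·cos φ) = 87.735688·(0.58795468 − 0.62852797·0.80889387) = 6.978695

x=103.391229 y=6.978695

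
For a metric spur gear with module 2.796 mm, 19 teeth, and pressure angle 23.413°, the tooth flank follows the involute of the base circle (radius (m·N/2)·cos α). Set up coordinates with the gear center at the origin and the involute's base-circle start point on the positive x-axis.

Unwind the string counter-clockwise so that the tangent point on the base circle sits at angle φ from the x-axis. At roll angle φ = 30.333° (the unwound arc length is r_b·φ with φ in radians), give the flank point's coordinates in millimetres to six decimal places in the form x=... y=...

x=27.555220 y=1.172142

pitch radius r_p = m·N/2 = 2.796·19/2 = 26.562000
base radius r_b = r_p·cos α = 26.562000·cos 23.413° = 24.375004
roll angle φ = 30.333° = 0.52941072 rad
x = r_b·(cos φ + φ·sin φ) = 24.375004·(0.86310482 + 0.52941072·0.50502482) = 27.555220
y = r_b·(sin φ − φ·cos φ) = 24.375004·(0.50502482 − 0.52941072·0.86310482) = 1.172142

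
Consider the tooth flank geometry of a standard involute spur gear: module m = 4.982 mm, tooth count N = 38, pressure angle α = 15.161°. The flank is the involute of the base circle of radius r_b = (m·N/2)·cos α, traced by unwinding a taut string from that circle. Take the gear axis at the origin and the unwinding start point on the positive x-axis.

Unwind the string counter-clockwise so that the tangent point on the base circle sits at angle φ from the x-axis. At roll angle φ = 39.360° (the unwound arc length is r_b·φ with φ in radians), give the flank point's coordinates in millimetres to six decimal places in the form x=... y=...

pitch radius r_p = m·N/2 = 4.982·38/2 = 94.658000
base radius r_b = r_p·cos α = 94.658000·cos 15.161° = 91.363403
roll angle φ = 39.360° = 0.68696159 rad
x = r_b·(cos φ + φ·sin φ) = 91.363403·(0.77317651 + 0.68696159·0.63419089) = 110.443855
y = r_b·(sin φ − φ·cos φ) = 91.363403·(0.63419089 − 0.68696159·0.77317651) = 9.414845

x=110.443855 y=9.414845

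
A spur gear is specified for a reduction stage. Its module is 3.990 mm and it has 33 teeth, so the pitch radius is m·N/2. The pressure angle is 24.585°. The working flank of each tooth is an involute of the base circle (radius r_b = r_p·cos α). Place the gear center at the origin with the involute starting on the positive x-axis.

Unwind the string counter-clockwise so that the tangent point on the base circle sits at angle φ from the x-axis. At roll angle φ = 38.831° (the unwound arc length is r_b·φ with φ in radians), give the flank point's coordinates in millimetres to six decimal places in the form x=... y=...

pitch radius r_p = m·N/2 = 3.990·33/2 = 65.835000
base radius r_b = r_p·cos α = 65.835000·cos 24.585° = 59.866732
roll angle φ = 38.831° = 0.67772880 rad
x = r_b·(cos φ + φ·sin φ) = 59.866732·(0.77899883 + 0.67772880·0.62702538) = 72.076671
y = r_b·(sin φ − φ·cos φ) = 59.866732·(0.62702538 − 0.67772880·0.77899883) = 5.931323

x=72.076671 y=5.931323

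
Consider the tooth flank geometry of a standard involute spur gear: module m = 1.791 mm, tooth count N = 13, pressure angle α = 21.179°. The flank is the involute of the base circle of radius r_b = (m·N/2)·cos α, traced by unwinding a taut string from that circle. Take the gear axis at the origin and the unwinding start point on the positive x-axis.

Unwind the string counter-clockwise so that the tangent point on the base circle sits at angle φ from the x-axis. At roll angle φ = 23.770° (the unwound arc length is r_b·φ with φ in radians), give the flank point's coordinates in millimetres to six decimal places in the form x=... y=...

x=11.749536 y=0.253947

pitch radius r_p = m·N/2 = 1.791·13/2 = 11.641500
base radius r_b = r_p·cos α = 11.641500·cos 21.179° = 10.855190
roll angle φ = 23.770° = 0.41486476 rad
x = r_b·(cos φ + φ·sin φ) = 10.855190·(0.91517084 + 0.41486476·0.40306617) = 11.749536
y = r_b·(sin φ − φ·cos φ) = 10.855190·(0.40306617 − 0.41486476·0.91517084) = 0.253947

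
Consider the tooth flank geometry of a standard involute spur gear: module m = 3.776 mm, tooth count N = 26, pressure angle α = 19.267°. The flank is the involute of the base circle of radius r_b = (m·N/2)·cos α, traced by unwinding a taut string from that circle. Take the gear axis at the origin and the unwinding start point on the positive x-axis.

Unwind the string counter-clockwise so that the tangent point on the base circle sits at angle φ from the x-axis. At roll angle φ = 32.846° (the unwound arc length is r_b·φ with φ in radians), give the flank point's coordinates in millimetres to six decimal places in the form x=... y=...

x=53.338725 y=2.815537

pitch radius r_p = m·N/2 = 3.776·26/2 = 49.088000
base radius r_b = r_p·cos α = 49.088000·cos 19.267° = 46.338638
roll angle φ = 32.846° = 0.57327085 rad
x = r_b·(cos φ + φ·sin φ) = 46.338638·(0.84013142 + 0.57327085·0.54238289) = 53.338725
y = r_b·(sin φ − φ·cos φ) = 46.338638·(0.54238289 − 0.57327085·0.84013142) = 2.815537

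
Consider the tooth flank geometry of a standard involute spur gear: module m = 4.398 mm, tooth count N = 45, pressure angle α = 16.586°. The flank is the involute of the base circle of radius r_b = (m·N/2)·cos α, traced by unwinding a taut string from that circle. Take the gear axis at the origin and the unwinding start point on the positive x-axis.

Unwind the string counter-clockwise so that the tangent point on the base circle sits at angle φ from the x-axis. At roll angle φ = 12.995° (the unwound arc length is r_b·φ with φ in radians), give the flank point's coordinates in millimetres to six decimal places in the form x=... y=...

pitch radius r_p = m·N/2 = 4.398·45/2 = 98.955000
base radius r_b = r_p·cos α = 98.955000·cos 16.586° = 94.837715
roll angle φ = 12.995° = 0.22680554 rad
x = r_b·(cos φ + φ·sin φ) = 94.837715·(0.97438969 + 0.22680554·0.22486602) = 97.245697
y = r_b·(sin φ − φ·cos φ) = 94.837715·(0.22486602 − 0.22680554·0.97438969) = 0.366932

x=97.245697 y=0.366932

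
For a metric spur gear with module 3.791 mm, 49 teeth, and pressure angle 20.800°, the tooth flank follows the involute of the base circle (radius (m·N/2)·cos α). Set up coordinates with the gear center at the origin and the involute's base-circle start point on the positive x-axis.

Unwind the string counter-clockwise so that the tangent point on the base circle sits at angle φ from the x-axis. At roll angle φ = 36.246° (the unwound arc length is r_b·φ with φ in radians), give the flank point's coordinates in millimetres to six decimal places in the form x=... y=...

pitch radius r_p = m·N/2 = 3.791·49/2 = 92.879500
base radius r_b = r_p·cos α = 92.879500·cos 20.800° = 86.826141
roll angle φ = 36.246° = 0.63261204 rad
x = r_b·(cos φ + φ·sin φ) = 86.826141·(0.80648588 + 0.63261204·0.59125335) = 102.499985
y = r_b·(sin φ − φ·cos φ) = 86.826141·(0.59125335 − 0.63261204·0.80648588) = 7.038185

x=102.499985 y=7.038185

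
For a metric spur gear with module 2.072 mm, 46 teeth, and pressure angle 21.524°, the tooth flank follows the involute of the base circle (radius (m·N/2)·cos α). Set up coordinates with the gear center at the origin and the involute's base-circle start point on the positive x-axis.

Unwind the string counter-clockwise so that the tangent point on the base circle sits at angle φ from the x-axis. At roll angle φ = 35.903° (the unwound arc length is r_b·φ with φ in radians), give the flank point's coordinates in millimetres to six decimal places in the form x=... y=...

x=52.200528 y=3.495241

pitch radius r_p = m·N/2 = 2.072·46/2 = 47.656000
base radius r_b = r_p·cos α = 47.656000·cos 21.524° = 44.332660
roll angle φ = 35.903° = 0.62662556 rad
x = r_b·(cos φ + φ·sin φ) = 44.332660·(0.81001094 + 0.62662556·0.58641477) = 52.200528
y = r_b·(sin φ − φ·cos φ) = 44.332660·(0.58641477 − 0.62662556·0.81001094) = 3.495241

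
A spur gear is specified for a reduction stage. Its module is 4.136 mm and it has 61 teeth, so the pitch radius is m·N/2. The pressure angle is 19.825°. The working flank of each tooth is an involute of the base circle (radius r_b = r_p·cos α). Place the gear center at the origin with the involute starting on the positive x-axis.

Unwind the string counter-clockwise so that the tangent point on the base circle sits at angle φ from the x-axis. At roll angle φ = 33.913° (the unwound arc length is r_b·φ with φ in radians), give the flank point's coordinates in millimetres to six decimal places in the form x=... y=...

pitch radius r_p = m·N/2 = 4.136·61/2 = 126.148000
base radius r_b = r_p·cos α = 126.148000·cos 19.825° = 118.671571
roll angle φ = 33.913° = 0.59189351 rad
x = r_b·(cos φ + φ·sin φ) = 118.671571·(0.82988572 + 0.59189351·0.55793342) = 137.673605
y = r_b·(sin φ − φ·cos φ) = 118.671571·(0.55793342 − 0.59189351·0.82988572) = 7.918889

x=137.673605 y=7.918889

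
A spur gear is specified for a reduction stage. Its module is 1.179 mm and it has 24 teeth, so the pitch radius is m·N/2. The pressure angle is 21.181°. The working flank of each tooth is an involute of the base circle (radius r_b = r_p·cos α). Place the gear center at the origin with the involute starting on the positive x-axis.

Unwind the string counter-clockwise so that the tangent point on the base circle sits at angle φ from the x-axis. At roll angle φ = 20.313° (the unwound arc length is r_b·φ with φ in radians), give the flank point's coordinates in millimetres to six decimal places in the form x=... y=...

x=13.995412 y=0.193501

pitch radius r_p = m·N/2 = 1.179·24/2 = 14.148000
base radius r_b = r_p·cos α = 14.148000·cos 21.181° = 13.192213
roll angle φ = 20.313° = 0.35452873 rad
x = r_b·(cos φ + φ·sin φ) = 13.192213·(0.93781019 + 0.35452873·0.34714844) = 13.995412
y = r_b·(sin φ − φ·cos φ) = 13.192213·(0.34714844 − 0.35452873·0.93781019) = 0.193501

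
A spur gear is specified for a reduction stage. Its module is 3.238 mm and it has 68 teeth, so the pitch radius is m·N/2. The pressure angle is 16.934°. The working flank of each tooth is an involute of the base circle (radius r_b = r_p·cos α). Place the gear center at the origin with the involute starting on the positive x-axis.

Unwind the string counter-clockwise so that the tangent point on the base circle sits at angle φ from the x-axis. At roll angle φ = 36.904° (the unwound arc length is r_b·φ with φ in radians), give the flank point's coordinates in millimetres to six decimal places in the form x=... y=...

x=124.950634 y=8.997267

pitch radius r_p = m·N/2 = 3.238·68/2 = 110.092000
base radius r_b = r_p·cos α = 110.092000·cos 16.934° = 105.318511
roll angle φ = 36.904° = 0.64409631 rad
x = r_b·(cos φ + φ·sin φ) = 105.318511·(0.79964274 + 0.64409631·0.60047605) = 124.950634
y = r_b·(sin φ − φ·cos φ) = 105.318511·(0.60047605 − 0.64409631·0.79964274) = 8.997267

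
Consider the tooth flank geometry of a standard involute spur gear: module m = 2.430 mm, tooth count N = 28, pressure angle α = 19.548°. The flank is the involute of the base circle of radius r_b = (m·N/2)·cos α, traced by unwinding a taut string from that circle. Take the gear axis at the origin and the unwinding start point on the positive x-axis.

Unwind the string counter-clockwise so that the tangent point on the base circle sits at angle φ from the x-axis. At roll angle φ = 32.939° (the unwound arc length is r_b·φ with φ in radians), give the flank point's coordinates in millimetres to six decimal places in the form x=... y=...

x=36.927196 y=1.964138

pitch radius r_p = m·N/2 = 2.430·28/2 = 34.020000
base radius r_b = r_p·cos α = 34.020000·cos 19.548° = 32.059139
roll angle φ = 32.939° = 0.57489400 rad
x = r_b·(cos φ + φ·sin φ) = 32.059139·(0.83924994 + 0.57489400·0.54374584) = 36.927196
y = r_b·(sin φ − φ·cos φ) = 32.059139·(0.54374584 − 0.57489400·0.83924994) = 1.964138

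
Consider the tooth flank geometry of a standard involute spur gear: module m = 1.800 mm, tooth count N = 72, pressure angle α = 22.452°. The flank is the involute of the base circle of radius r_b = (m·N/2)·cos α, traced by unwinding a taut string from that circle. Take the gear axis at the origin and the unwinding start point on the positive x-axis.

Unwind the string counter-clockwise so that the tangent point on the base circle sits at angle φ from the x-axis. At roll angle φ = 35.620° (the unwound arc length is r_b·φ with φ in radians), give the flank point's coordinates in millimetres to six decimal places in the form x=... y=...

x=70.366885 y=4.613755

pitch radius r_p = m·N/2 = 1.800·72/2 = 64.800000
base radius r_b = r_p·cos α = 64.800000·cos 22.452° = 59.888147
roll angle φ = 35.620° = 0.62168628 rad
x = r_b·(cos φ + φ·sin φ) = 59.888147·(0.81289751 + 0.62168628·0.58240676) = 70.366885
y = r_b·(sin φ − φ·cos φ) = 59.888147·(0.58240676 − 0.62168628·0.81289751) = 4.613755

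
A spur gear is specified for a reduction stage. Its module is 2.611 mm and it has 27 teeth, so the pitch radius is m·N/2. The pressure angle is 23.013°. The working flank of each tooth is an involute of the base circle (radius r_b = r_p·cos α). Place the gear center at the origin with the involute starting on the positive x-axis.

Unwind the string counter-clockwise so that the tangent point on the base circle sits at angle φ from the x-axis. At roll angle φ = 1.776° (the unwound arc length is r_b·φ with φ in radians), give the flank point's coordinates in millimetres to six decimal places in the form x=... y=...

x=32.458872 y=0.000322

pitch radius r_p = m·N/2 = 2.611·27/2 = 35.248500
base radius r_b = r_p·cos α = 35.248500·cos 23.013° = 32.443290
roll angle φ = 1.776° = 0.03099705 rad
x = r_b·(cos φ + φ·sin φ) = 32.443290·(0.99951963 + 0.03099705·0.03099208) = 32.458872
y = r_b·(sin φ − φ·cos φ) = 32.443290·(0.03099208 − 0.03099705·0.99951963) = 0.000322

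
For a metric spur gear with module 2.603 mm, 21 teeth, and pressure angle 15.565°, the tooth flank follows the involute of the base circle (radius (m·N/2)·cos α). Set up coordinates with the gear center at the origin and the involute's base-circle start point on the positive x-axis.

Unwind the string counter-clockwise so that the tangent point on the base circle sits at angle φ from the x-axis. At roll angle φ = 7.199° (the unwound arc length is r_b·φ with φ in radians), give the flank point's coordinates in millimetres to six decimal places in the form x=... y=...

x=26.536172 y=0.017381

pitch radius r_p = m·N/2 = 2.603·21/2 = 27.331500
base radius r_b = r_p·cos α = 27.331500·cos 15.565° = 26.329163
roll angle φ = 7.199° = 0.12564625 rad
x = r_b·(cos φ + φ·sin φ) = 26.329163·(0.99211689 + 0.12564625·0.12531592) = 26.536172
y = r_b·(sin φ − φ·cos φ) = 26.329163·(0.12531592 − 0.12564625·0.99211689) = 0.017381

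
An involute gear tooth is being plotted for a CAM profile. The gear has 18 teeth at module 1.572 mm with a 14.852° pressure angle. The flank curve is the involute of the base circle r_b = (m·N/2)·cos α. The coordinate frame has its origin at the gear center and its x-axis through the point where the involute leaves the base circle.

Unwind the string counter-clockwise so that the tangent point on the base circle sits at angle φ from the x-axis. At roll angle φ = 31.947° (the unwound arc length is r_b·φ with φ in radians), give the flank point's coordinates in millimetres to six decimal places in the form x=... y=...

x=15.638739 y=0.765908

pitch radius r_p = m·N/2 = 1.572·18/2 = 14.148000
base radius r_b = r_p·cos α = 14.148000·cos 14.852° = 13.675332
roll angle φ = 31.947° = 0.55758034 rad
x = r_b·(cos φ + φ·sin φ) = 13.675332·(0.84853792 + 0.55758034·0.52913457) = 15.638739
y = r_b·(sin φ − φ·cos φ) = 13.675332·(0.52913457 − 0.55758034·0.84853792) = 0.765908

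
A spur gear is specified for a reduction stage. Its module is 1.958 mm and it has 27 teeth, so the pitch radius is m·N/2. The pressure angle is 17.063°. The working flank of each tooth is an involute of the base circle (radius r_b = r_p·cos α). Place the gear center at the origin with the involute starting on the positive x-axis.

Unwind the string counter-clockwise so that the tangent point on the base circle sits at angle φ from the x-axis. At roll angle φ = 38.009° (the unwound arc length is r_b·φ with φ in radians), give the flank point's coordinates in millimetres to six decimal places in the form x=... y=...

x=30.232798 y=2.352516

pitch radius r_p = m·N/2 = 1.958·27/2 = 26.433000
base radius r_b = r_p·cos α = 26.433000·cos 17.063° = 25.269491
roll angle φ = 38.009° = 0.66338220 rad
x = r_b·(cos φ + φ·sin φ) = 25.269491·(0.78791404 + 0.66338220·0.61578525) = 30.232798
y = r_b·(sin φ − φ·cos φ) = 25.269491·(0.61578525 − 0.66338220·0.78791404) = 2.352516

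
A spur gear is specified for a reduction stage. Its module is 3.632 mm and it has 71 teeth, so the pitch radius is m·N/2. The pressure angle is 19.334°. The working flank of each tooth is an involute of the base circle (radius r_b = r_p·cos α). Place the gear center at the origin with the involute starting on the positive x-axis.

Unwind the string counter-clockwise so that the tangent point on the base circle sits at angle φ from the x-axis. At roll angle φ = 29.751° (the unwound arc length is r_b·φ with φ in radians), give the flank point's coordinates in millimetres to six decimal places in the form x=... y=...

x=136.977303 y=5.526176

pitch radius r_p = m·N/2 = 3.632·71/2 = 128.936000
base radius r_b = r_p·cos α = 128.936000·cos 19.334° = 121.664610
roll angle φ = 29.751° = 0.51925291 rad
x = r_b·(cos φ + φ·sin φ) = 121.664610·(0.86819015 + 0.51925291·0.49623166) = 136.977303
y = r_b·(sin φ − φ·cos φ) = 121.664610·(0.49623166 − 0.51925291·0.86819015) = 5.526176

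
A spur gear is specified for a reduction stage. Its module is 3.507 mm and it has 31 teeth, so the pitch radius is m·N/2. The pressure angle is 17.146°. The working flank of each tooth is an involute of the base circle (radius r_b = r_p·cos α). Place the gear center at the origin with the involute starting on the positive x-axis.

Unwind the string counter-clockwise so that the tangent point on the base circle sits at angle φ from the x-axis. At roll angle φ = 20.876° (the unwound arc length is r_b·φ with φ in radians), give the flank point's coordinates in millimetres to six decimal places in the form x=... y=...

pitch radius r_p = m·N/2 = 3.507·31/2 = 54.358500
base radius r_b = r_p·cos α = 54.358500·cos 17.146° = 51.942625
roll angle φ = 20.876° = 0.36435493 rad
x = r_b·(cos φ + φ·sin φ) = 51.942625·(0.93435382 + 0.36435493·0.35634665) = 55.276848
y = r_b·(sin φ − φ·cos φ) = 51.942625·(0.35634665 − 0.36435493·0.93435382) = 0.826419

x=55.276848 y=0.826419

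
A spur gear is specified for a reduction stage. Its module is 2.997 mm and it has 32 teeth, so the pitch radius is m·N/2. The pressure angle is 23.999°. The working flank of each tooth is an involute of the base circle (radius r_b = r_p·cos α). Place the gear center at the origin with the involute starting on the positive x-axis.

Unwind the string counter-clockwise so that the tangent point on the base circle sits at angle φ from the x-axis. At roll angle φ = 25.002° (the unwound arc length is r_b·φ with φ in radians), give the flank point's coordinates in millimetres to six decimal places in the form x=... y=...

x=47.780971 y=1.190373

pitch radius r_p = m·N/2 = 2.997·32/2 = 47.952000
base radius r_b = r_p·cos α = 47.952000·cos 23.999° = 43.806672
roll angle φ = 25.002° = 0.43636722 rad
x = r_b·(cos φ + φ·sin φ) = 43.806672·(0.90629303 + 0.43636722·0.42264990) = 47.780971
y = r_b·(sin φ − φ·cos φ) = 43.806672·(0.42264990 − 0.43636722·0.90629303) = 1.190373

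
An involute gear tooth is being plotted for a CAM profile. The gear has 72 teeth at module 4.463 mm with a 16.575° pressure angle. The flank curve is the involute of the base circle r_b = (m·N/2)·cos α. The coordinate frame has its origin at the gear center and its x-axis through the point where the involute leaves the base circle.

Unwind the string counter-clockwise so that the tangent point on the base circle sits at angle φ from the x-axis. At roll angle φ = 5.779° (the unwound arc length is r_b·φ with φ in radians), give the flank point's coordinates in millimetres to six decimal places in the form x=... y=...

x=154.773093 y=0.052617

pitch radius r_p = m·N/2 = 4.463·72/2 = 160.668000
base radius r_b = r_p·cos α = 160.668000·cos 16.575° = 153.991785
roll angle φ = 5.779° = 0.10086258 rad
x = r_b·(cos φ + φ·sin φ) = 153.991785·(0.99491768 + 0.10086258·0.10069165) = 154.773093
y = r_b·(sin φ − φ·cos φ) = 153.991785·(0.10069165 − 0.10086258·0.99491768) = 0.052617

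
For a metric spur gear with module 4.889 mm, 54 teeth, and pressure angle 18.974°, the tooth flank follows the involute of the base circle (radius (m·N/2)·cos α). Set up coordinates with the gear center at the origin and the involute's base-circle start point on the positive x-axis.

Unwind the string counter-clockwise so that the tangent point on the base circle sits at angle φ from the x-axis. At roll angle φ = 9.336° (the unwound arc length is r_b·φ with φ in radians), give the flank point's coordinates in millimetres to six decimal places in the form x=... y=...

x=126.476968 y=0.179540

pitch radius r_p = m·N/2 = 4.889·54/2 = 132.003000
base radius r_b = r_p·cos α = 132.003000·cos 18.974° = 124.830778
roll angle φ = 9.336° = 0.16294394 rad
x = r_b·(cos φ + φ·sin φ) = 124.830778·(0.98675398 + 0.16294394·0.16222385) = 126.476968
y = r_b·(sin φ − φ·cos φ) = 124.830778·(0.16222385 − 0.16294394·0.98675398) = 0.179540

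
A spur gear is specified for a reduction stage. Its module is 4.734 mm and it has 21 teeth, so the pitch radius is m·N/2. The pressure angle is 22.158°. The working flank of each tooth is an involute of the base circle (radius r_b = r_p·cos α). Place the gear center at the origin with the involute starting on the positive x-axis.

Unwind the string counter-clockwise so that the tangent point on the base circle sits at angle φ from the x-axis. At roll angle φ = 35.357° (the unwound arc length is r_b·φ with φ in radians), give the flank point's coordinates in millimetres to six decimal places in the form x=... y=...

x=53.984435 y=3.470607

pitch radius r_p = m·N/2 = 4.734·21/2 = 49.707000
base radius r_b = r_p·cos α = 49.707000·cos 22.158° = 46.036004
roll angle φ = 35.357° = 0.61709606 rad
x = r_b·(cos φ + φ·sin φ) = 46.036004·(0.81556231 + 0.61709606·0.57866926) = 53.984435
y = r_b·(sin φ − φ·cos φ) = 46.036004·(0.57866926 − 0.61709606·0.81556231) = 3.470607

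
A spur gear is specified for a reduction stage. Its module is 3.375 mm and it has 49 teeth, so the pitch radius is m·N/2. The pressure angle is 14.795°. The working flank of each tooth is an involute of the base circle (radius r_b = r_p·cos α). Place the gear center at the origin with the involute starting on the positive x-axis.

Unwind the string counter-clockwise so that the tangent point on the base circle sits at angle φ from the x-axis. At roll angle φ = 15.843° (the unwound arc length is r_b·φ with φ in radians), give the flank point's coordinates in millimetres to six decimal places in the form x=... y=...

pitch radius r_p = m·N/2 = 3.375·49/2 = 82.687500
base radius r_b = r_p·cos α = 82.687500·cos 14.795° = 79.946052
roll angle φ = 15.843° = 0.27651251 rad
x = r_b·(cos φ + φ·sin φ) = 79.946052·(0.96201338 + 0.27651251·0.27300231) = 82.944183
y = r_b·(sin φ − φ·cos φ) = 79.946052·(0.27300231 − 0.27651251·0.96201338) = 0.559108

x=82.944183 y=0.559108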